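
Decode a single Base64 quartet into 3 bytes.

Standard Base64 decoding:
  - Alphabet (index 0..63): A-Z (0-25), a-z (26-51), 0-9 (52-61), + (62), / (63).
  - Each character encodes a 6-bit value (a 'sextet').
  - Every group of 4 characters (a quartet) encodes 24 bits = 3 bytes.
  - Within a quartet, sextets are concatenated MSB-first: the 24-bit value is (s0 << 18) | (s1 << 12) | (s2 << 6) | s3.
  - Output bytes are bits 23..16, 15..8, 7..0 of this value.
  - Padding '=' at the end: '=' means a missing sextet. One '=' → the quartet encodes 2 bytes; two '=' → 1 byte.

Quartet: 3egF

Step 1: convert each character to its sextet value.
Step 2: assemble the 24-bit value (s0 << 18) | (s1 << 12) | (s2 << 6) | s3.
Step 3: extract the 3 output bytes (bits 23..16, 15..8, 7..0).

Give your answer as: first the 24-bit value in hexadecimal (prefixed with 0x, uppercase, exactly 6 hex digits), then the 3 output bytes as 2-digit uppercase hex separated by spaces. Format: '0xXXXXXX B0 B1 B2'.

Answer: 0xDDE805 DD E8 05

Derivation:
Sextets: 3=55, e=30, g=32, F=5
24-bit: (55<<18) | (30<<12) | (32<<6) | 5
      = 0xDC0000 | 0x01E000 | 0x000800 | 0x000005
      = 0xDDE805
Bytes: (v>>16)&0xFF=DD, (v>>8)&0xFF=E8, v&0xFF=05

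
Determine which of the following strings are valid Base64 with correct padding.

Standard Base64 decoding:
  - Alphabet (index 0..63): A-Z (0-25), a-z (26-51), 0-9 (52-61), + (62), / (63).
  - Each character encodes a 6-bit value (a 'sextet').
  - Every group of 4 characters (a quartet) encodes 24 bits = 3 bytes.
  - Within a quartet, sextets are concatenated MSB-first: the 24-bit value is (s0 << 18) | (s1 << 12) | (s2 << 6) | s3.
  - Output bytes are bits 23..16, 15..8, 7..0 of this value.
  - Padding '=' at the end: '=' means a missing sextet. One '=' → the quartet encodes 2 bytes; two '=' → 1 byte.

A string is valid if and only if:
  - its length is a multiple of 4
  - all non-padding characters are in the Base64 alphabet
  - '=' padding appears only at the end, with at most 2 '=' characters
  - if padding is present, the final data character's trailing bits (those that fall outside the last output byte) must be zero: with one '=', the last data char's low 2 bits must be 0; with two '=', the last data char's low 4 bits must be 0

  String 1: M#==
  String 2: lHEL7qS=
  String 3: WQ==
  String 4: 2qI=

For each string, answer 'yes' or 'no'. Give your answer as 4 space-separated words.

String 1: 'M#==' → invalid (bad char(s): ['#'])
String 2: 'lHEL7qS=' → invalid (bad trailing bits)
String 3: 'WQ==' → valid
String 4: '2qI=' → valid

Answer: no no yes yes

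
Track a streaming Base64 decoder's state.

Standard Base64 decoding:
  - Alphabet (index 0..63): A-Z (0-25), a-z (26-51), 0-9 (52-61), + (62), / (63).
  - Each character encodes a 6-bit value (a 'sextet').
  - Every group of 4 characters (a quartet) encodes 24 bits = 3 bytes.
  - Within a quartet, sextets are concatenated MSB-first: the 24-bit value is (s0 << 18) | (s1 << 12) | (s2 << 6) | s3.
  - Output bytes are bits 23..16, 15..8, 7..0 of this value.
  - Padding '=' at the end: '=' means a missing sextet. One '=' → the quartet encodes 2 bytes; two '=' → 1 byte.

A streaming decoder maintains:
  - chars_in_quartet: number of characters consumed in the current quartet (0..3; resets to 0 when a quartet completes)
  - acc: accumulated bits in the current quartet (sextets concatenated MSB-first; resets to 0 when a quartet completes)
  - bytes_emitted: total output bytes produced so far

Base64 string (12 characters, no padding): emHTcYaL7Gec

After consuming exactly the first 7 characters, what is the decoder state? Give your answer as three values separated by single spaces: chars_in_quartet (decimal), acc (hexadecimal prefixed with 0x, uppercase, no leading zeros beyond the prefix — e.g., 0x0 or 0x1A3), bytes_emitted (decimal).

After char 0 ('e'=30): chars_in_quartet=1 acc=0x1E bytes_emitted=0
After char 1 ('m'=38): chars_in_quartet=2 acc=0x7A6 bytes_emitted=0
After char 2 ('H'=7): chars_in_quartet=3 acc=0x1E987 bytes_emitted=0
After char 3 ('T'=19): chars_in_quartet=4 acc=0x7A61D3 -> emit 7A 61 D3, reset; bytes_emitted=3
After char 4 ('c'=28): chars_in_quartet=1 acc=0x1C bytes_emitted=3
After char 5 ('Y'=24): chars_in_quartet=2 acc=0x718 bytes_emitted=3
After char 6 ('a'=26): chars_in_quartet=3 acc=0x1C61A bytes_emitted=3

Answer: 3 0x1C61A 3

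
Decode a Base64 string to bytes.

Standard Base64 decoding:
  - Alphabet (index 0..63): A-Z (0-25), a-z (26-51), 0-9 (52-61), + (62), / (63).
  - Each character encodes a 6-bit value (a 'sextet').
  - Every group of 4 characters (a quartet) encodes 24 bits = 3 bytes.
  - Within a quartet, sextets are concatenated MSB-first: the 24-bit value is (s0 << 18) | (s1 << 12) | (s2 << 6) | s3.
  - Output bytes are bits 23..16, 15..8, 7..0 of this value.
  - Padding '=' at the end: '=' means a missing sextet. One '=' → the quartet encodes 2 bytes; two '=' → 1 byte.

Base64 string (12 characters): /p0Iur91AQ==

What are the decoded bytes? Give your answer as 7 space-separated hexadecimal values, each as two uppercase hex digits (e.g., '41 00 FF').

Answer: FE 9D 08 BA BF 75 01

Derivation:
After char 0 ('/'=63): chars_in_quartet=1 acc=0x3F bytes_emitted=0
After char 1 ('p'=41): chars_in_quartet=2 acc=0xFE9 bytes_emitted=0
After char 2 ('0'=52): chars_in_quartet=3 acc=0x3FA74 bytes_emitted=0
After char 3 ('I'=8): chars_in_quartet=4 acc=0xFE9D08 -> emit FE 9D 08, reset; bytes_emitted=3
After char 4 ('u'=46): chars_in_quartet=1 acc=0x2E bytes_emitted=3
After char 5 ('r'=43): chars_in_quartet=2 acc=0xBAB bytes_emitted=3
After char 6 ('9'=61): chars_in_quartet=3 acc=0x2EAFD bytes_emitted=3
After char 7 ('1'=53): chars_in_quartet=4 acc=0xBABF75 -> emit BA BF 75, reset; bytes_emitted=6
After char 8 ('A'=0): chars_in_quartet=1 acc=0x0 bytes_emitted=6
After char 9 ('Q'=16): chars_in_quartet=2 acc=0x10 bytes_emitted=6
Padding '==': partial quartet acc=0x10 -> emit 01; bytes_emitted=7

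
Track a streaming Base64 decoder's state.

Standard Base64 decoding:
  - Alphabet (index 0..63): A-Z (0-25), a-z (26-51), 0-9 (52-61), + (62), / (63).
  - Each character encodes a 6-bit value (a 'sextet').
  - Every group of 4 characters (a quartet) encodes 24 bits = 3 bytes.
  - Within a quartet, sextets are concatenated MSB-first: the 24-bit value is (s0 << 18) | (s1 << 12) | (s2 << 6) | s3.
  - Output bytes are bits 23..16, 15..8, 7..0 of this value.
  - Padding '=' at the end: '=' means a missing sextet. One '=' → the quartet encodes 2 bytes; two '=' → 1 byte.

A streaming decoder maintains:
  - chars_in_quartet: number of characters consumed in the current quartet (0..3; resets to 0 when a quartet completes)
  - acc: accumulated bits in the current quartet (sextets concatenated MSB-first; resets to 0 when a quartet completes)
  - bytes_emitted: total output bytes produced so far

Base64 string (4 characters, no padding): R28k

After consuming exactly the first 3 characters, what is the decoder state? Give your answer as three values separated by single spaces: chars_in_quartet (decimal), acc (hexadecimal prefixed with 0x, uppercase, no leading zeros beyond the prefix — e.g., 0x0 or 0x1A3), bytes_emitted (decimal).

After char 0 ('R'=17): chars_in_quartet=1 acc=0x11 bytes_emitted=0
After char 1 ('2'=54): chars_in_quartet=2 acc=0x476 bytes_emitted=0
After char 2 ('8'=60): chars_in_quartet=3 acc=0x11DBC bytes_emitted=0

Answer: 3 0x11DBC 0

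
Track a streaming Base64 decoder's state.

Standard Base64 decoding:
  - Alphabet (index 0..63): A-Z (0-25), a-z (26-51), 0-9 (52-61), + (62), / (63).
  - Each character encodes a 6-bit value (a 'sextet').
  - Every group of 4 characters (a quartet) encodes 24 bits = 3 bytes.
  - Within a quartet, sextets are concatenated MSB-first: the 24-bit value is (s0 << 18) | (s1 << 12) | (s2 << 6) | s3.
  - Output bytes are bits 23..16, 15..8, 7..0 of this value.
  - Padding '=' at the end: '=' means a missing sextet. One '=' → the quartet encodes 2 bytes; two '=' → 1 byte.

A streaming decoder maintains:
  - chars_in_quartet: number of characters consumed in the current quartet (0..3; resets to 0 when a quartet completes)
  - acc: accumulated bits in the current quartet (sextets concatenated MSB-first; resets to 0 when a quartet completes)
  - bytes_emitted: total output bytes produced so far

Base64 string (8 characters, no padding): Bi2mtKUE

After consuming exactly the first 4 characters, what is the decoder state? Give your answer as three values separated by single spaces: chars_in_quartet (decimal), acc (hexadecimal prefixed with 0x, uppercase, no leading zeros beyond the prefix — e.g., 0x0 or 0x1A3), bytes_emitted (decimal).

After char 0 ('B'=1): chars_in_quartet=1 acc=0x1 bytes_emitted=0
After char 1 ('i'=34): chars_in_quartet=2 acc=0x62 bytes_emitted=0
After char 2 ('2'=54): chars_in_quartet=3 acc=0x18B6 bytes_emitted=0
After char 3 ('m'=38): chars_in_quartet=4 acc=0x62DA6 -> emit 06 2D A6, reset; bytes_emitted=3

Answer: 0 0x0 3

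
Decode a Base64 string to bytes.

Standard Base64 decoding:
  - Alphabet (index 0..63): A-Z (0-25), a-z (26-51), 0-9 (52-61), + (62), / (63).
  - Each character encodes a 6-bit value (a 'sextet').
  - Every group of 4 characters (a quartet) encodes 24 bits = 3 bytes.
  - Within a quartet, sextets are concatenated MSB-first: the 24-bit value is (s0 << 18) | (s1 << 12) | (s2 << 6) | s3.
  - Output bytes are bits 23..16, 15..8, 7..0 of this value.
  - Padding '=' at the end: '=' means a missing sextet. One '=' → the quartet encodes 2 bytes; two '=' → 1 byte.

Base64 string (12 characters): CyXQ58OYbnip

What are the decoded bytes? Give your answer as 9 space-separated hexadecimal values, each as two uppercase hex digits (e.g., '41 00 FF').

Answer: 0B 25 D0 E7 C3 98 6E 78 A9

Derivation:
After char 0 ('C'=2): chars_in_quartet=1 acc=0x2 bytes_emitted=0
After char 1 ('y'=50): chars_in_quartet=2 acc=0xB2 bytes_emitted=0
After char 2 ('X'=23): chars_in_quartet=3 acc=0x2C97 bytes_emitted=0
After char 3 ('Q'=16): chars_in_quartet=4 acc=0xB25D0 -> emit 0B 25 D0, reset; bytes_emitted=3
After char 4 ('5'=57): chars_in_quartet=1 acc=0x39 bytes_emitted=3
After char 5 ('8'=60): chars_in_quartet=2 acc=0xE7C bytes_emitted=3
After char 6 ('O'=14): chars_in_quartet=3 acc=0x39F0E bytes_emitted=3
After char 7 ('Y'=24): chars_in_quartet=4 acc=0xE7C398 -> emit E7 C3 98, reset; bytes_emitted=6
After char 8 ('b'=27): chars_in_quartet=1 acc=0x1B bytes_emitted=6
After char 9 ('n'=39): chars_in_quartet=2 acc=0x6E7 bytes_emitted=6
After char 10 ('i'=34): chars_in_quartet=3 acc=0x1B9E2 bytes_emitted=6
After char 11 ('p'=41): chars_in_quartet=4 acc=0x6E78A9 -> emit 6E 78 A9, reset; bytes_emitted=9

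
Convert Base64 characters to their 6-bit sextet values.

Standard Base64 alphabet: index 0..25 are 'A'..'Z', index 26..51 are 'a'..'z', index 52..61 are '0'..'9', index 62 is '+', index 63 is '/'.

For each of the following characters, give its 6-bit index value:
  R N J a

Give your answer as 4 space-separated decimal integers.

Answer: 17 13 9 26

Derivation:
'R': A..Z range, ord('R') − ord('A') = 17
'N': A..Z range, ord('N') − ord('A') = 13
'J': A..Z range, ord('J') − ord('A') = 9
'a': a..z range, 26 + ord('a') − ord('a') = 26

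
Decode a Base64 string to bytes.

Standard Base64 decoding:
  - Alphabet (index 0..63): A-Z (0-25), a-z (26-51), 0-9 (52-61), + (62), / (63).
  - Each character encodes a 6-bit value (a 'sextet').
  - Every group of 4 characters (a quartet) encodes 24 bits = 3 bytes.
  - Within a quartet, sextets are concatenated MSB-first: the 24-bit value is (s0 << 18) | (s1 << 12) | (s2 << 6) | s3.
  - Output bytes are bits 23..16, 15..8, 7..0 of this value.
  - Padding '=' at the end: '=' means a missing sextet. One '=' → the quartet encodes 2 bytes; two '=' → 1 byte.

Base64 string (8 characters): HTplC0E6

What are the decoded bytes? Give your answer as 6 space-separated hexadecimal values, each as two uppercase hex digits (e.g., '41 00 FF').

After char 0 ('H'=7): chars_in_quartet=1 acc=0x7 bytes_emitted=0
After char 1 ('T'=19): chars_in_quartet=2 acc=0x1D3 bytes_emitted=0
After char 2 ('p'=41): chars_in_quartet=3 acc=0x74E9 bytes_emitted=0
After char 3 ('l'=37): chars_in_quartet=4 acc=0x1D3A65 -> emit 1D 3A 65, reset; bytes_emitted=3
After char 4 ('C'=2): chars_in_quartet=1 acc=0x2 bytes_emitted=3
After char 5 ('0'=52): chars_in_quartet=2 acc=0xB4 bytes_emitted=3
After char 6 ('E'=4): chars_in_quartet=3 acc=0x2D04 bytes_emitted=3
After char 7 ('6'=58): chars_in_quartet=4 acc=0xB413A -> emit 0B 41 3A, reset; bytes_emitted=6

Answer: 1D 3A 65 0B 41 3A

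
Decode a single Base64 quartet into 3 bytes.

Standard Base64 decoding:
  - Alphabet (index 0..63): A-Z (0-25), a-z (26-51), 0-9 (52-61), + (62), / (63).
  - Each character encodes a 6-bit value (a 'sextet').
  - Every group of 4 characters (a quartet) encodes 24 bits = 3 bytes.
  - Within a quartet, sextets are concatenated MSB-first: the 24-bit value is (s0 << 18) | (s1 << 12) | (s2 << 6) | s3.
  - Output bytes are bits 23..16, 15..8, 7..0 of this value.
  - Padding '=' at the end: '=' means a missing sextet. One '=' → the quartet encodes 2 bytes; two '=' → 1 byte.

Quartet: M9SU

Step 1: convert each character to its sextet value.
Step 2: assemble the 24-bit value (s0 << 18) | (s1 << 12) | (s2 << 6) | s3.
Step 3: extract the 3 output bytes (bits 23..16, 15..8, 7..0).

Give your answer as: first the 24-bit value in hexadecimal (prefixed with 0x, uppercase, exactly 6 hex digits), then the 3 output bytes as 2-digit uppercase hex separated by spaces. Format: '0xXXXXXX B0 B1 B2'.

Sextets: M=12, 9=61, S=18, U=20
24-bit: (12<<18) | (61<<12) | (18<<6) | 20
      = 0x300000 | 0x03D000 | 0x000480 | 0x000014
      = 0x33D494
Bytes: (v>>16)&0xFF=33, (v>>8)&0xFF=D4, v&0xFF=94

Answer: 0x33D494 33 D4 94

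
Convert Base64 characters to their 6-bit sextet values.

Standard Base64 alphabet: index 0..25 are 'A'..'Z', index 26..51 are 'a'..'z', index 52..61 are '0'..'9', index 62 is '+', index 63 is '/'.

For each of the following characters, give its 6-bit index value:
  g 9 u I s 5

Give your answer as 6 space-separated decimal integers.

Answer: 32 61 46 8 44 57

Derivation:
'g': a..z range, 26 + ord('g') − ord('a') = 32
'9': 0..9 range, 52 + ord('9') − ord('0') = 61
'u': a..z range, 26 + ord('u') − ord('a') = 46
'I': A..Z range, ord('I') − ord('A') = 8
's': a..z range, 26 + ord('s') − ord('a') = 44
'5': 0..9 range, 52 + ord('5') − ord('0') = 57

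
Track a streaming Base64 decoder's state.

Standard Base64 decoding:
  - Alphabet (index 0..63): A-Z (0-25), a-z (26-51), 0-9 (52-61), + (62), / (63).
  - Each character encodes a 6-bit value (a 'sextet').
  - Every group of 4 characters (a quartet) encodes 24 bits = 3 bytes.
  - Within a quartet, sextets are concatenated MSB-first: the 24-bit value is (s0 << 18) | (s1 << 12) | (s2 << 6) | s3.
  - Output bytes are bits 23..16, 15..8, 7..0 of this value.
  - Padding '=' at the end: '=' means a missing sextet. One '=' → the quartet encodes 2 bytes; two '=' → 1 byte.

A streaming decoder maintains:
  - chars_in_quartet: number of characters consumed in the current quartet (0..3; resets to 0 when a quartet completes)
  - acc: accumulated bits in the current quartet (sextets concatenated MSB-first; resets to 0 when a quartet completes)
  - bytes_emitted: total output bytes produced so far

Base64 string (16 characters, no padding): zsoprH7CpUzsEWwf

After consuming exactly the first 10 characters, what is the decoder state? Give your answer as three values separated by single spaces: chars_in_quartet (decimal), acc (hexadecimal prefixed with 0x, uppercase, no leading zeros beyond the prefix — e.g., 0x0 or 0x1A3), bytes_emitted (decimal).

After char 0 ('z'=51): chars_in_quartet=1 acc=0x33 bytes_emitted=0
After char 1 ('s'=44): chars_in_quartet=2 acc=0xCEC bytes_emitted=0
After char 2 ('o'=40): chars_in_quartet=3 acc=0x33B28 bytes_emitted=0
After char 3 ('p'=41): chars_in_quartet=4 acc=0xCECA29 -> emit CE CA 29, reset; bytes_emitted=3
After char 4 ('r'=43): chars_in_quartet=1 acc=0x2B bytes_emitted=3
After char 5 ('H'=7): chars_in_quartet=2 acc=0xAC7 bytes_emitted=3
After char 6 ('7'=59): chars_in_quartet=3 acc=0x2B1FB bytes_emitted=3
After char 7 ('C'=2): chars_in_quartet=4 acc=0xAC7EC2 -> emit AC 7E C2, reset; bytes_emitted=6
After char 8 ('p'=41): chars_in_quartet=1 acc=0x29 bytes_emitted=6
After char 9 ('U'=20): chars_in_quartet=2 acc=0xA54 bytes_emitted=6

Answer: 2 0xA54 6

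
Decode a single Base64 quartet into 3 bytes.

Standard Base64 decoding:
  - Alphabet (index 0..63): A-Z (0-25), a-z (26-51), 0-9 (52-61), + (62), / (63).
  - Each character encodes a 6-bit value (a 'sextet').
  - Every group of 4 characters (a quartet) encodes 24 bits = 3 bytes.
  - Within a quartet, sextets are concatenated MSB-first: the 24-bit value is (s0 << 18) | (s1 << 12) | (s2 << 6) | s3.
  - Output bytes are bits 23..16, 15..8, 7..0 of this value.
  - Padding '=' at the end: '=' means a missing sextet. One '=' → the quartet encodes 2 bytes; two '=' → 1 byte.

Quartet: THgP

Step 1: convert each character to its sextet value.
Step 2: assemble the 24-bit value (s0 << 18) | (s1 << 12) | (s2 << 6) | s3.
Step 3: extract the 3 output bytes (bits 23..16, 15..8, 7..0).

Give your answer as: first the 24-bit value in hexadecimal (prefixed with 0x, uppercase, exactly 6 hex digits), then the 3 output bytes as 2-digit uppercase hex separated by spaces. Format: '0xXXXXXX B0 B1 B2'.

Sextets: T=19, H=7, g=32, P=15
24-bit: (19<<18) | (7<<12) | (32<<6) | 15
      = 0x4C0000 | 0x007000 | 0x000800 | 0x00000F
      = 0x4C780F
Bytes: (v>>16)&0xFF=4C, (v>>8)&0xFF=78, v&0xFF=0F

Answer: 0x4C780F 4C 78 0F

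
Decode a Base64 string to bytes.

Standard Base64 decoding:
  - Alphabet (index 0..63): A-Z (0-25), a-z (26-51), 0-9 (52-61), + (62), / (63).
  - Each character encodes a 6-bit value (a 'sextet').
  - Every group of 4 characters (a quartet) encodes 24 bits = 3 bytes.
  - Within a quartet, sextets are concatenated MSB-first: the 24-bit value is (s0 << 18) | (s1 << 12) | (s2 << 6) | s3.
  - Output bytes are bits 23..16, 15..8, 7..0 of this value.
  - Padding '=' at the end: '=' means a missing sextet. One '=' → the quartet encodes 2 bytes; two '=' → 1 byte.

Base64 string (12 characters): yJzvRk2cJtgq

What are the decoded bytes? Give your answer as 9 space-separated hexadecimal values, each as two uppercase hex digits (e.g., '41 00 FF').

Answer: C8 9C EF 46 4D 9C 26 D8 2A

Derivation:
After char 0 ('y'=50): chars_in_quartet=1 acc=0x32 bytes_emitted=0
After char 1 ('J'=9): chars_in_quartet=2 acc=0xC89 bytes_emitted=0
After char 2 ('z'=51): chars_in_quartet=3 acc=0x32273 bytes_emitted=0
After char 3 ('v'=47): chars_in_quartet=4 acc=0xC89CEF -> emit C8 9C EF, reset; bytes_emitted=3
After char 4 ('R'=17): chars_in_quartet=1 acc=0x11 bytes_emitted=3
After char 5 ('k'=36): chars_in_quartet=2 acc=0x464 bytes_emitted=3
After char 6 ('2'=54): chars_in_quartet=3 acc=0x11936 bytes_emitted=3
After char 7 ('c'=28): chars_in_quartet=4 acc=0x464D9C -> emit 46 4D 9C, reset; bytes_emitted=6
After char 8 ('J'=9): chars_in_quartet=1 acc=0x9 bytes_emitted=6
After char 9 ('t'=45): chars_in_quartet=2 acc=0x26D bytes_emitted=6
After char 10 ('g'=32): chars_in_quartet=3 acc=0x9B60 bytes_emitted=6
After char 11 ('q'=42): chars_in_quartet=4 acc=0x26D82A -> emit 26 D8 2A, reset; bytes_emitted=9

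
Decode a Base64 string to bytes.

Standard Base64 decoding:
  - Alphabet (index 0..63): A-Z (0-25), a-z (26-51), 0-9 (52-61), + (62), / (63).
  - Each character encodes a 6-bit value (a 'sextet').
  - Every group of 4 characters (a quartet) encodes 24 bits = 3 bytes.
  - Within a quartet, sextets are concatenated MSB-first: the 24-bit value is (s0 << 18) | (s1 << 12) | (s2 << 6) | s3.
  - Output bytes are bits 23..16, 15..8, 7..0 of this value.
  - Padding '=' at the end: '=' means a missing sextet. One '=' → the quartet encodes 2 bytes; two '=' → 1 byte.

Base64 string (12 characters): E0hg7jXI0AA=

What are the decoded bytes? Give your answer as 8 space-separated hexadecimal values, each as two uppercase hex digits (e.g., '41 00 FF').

After char 0 ('E'=4): chars_in_quartet=1 acc=0x4 bytes_emitted=0
After char 1 ('0'=52): chars_in_quartet=2 acc=0x134 bytes_emitted=0
After char 2 ('h'=33): chars_in_quartet=3 acc=0x4D21 bytes_emitted=0
After char 3 ('g'=32): chars_in_quartet=4 acc=0x134860 -> emit 13 48 60, reset; bytes_emitted=3
After char 4 ('7'=59): chars_in_quartet=1 acc=0x3B bytes_emitted=3
After char 5 ('j'=35): chars_in_quartet=2 acc=0xEE3 bytes_emitted=3
After char 6 ('X'=23): chars_in_quartet=3 acc=0x3B8D7 bytes_emitted=3
After char 7 ('I'=8): chars_in_quartet=4 acc=0xEE35C8 -> emit EE 35 C8, reset; bytes_emitted=6
After char 8 ('0'=52): chars_in_quartet=1 acc=0x34 bytes_emitted=6
After char 9 ('A'=0): chars_in_quartet=2 acc=0xD00 bytes_emitted=6
After char 10 ('A'=0): chars_in_quartet=3 acc=0x34000 bytes_emitted=6
Padding '=': partial quartet acc=0x34000 -> emit D0 00; bytes_emitted=8

Answer: 13 48 60 EE 35 C8 D0 00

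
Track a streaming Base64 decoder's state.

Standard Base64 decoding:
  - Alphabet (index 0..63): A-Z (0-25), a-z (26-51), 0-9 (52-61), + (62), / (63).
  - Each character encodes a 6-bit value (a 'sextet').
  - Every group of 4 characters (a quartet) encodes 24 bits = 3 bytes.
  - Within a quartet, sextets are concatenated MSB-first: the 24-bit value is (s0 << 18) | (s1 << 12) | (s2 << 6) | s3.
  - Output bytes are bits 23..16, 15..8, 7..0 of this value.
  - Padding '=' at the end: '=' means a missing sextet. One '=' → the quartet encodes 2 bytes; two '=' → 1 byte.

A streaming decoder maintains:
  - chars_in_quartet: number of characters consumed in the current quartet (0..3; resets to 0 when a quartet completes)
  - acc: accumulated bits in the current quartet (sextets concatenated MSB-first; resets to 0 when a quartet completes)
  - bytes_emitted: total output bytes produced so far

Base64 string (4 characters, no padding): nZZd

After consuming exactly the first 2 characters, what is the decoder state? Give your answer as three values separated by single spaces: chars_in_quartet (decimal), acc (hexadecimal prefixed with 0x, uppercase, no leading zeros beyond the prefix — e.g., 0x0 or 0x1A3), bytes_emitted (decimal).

Answer: 2 0x9D9 0

Derivation:
After char 0 ('n'=39): chars_in_quartet=1 acc=0x27 bytes_emitted=0
After char 1 ('Z'=25): chars_in_quartet=2 acc=0x9D9 bytes_emitted=0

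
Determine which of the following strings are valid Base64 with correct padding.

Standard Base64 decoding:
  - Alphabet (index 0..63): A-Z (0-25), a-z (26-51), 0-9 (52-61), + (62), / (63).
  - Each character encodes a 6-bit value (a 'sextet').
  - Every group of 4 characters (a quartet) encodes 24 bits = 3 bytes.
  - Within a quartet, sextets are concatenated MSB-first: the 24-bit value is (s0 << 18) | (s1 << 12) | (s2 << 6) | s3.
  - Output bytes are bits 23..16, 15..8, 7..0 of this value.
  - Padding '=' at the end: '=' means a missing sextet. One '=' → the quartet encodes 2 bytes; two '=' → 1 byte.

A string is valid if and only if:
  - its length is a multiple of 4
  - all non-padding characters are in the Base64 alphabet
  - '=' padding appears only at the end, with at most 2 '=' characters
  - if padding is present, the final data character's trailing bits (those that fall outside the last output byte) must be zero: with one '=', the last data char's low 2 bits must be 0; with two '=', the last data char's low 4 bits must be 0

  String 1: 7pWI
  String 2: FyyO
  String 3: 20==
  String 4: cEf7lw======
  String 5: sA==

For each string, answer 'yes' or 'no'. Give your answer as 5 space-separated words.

Answer: yes yes no no yes

Derivation:
String 1: '7pWI' → valid
String 2: 'FyyO' → valid
String 3: '20==' → invalid (bad trailing bits)
String 4: 'cEf7lw======' → invalid (6 pad chars (max 2))
String 5: 'sA==' → valid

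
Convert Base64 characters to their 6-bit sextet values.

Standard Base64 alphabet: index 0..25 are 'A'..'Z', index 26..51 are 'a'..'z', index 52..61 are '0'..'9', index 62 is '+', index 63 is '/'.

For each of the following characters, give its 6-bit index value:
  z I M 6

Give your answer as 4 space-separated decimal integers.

Answer: 51 8 12 58

Derivation:
'z': a..z range, 26 + ord('z') − ord('a') = 51
'I': A..Z range, ord('I') − ord('A') = 8
'M': A..Z range, ord('M') − ord('A') = 12
'6': 0..9 range, 52 + ord('6') − ord('0') = 58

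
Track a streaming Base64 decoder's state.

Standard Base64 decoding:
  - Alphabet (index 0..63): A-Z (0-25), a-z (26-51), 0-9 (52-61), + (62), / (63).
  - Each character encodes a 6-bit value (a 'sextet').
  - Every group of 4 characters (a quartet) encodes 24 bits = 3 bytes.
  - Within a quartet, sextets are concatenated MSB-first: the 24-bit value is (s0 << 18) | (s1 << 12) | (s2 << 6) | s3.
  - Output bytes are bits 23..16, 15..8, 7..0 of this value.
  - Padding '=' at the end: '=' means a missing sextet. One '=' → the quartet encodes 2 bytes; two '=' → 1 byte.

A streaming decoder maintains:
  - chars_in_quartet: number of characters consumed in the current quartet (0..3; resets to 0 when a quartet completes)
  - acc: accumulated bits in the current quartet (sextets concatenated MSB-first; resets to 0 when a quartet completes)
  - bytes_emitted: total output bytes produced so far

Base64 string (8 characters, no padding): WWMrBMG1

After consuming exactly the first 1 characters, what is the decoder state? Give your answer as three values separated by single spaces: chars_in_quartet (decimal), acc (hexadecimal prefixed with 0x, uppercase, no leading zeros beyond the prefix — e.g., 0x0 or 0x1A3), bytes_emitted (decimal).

After char 0 ('W'=22): chars_in_quartet=1 acc=0x16 bytes_emitted=0

Answer: 1 0x16 0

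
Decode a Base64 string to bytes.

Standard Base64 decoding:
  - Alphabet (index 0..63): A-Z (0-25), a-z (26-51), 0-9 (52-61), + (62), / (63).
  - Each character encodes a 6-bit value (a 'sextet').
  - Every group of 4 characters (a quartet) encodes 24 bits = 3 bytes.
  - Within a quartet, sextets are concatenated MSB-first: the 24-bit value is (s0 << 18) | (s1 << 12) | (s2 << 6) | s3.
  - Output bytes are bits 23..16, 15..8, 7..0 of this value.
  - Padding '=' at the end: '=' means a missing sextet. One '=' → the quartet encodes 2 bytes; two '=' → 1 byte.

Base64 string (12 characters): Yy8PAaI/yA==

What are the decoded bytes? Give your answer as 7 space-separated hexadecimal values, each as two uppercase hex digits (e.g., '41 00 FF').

After char 0 ('Y'=24): chars_in_quartet=1 acc=0x18 bytes_emitted=0
After char 1 ('y'=50): chars_in_quartet=2 acc=0x632 bytes_emitted=0
After char 2 ('8'=60): chars_in_quartet=3 acc=0x18CBC bytes_emitted=0
After char 3 ('P'=15): chars_in_quartet=4 acc=0x632F0F -> emit 63 2F 0F, reset; bytes_emitted=3
After char 4 ('A'=0): chars_in_quartet=1 acc=0x0 bytes_emitted=3
After char 5 ('a'=26): chars_in_quartet=2 acc=0x1A bytes_emitted=3
After char 6 ('I'=8): chars_in_quartet=3 acc=0x688 bytes_emitted=3
After char 7 ('/'=63): chars_in_quartet=4 acc=0x1A23F -> emit 01 A2 3F, reset; bytes_emitted=6
After char 8 ('y'=50): chars_in_quartet=1 acc=0x32 bytes_emitted=6
After char 9 ('A'=0): chars_in_quartet=2 acc=0xC80 bytes_emitted=6
Padding '==': partial quartet acc=0xC80 -> emit C8; bytes_emitted=7

Answer: 63 2F 0F 01 A2 3F C8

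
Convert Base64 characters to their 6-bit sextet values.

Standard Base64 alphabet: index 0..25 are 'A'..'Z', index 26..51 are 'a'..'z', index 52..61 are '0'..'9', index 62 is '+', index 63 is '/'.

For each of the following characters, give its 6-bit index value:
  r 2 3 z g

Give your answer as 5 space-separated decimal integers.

Answer: 43 54 55 51 32

Derivation:
'r': a..z range, 26 + ord('r') − ord('a') = 43
'2': 0..9 range, 52 + ord('2') − ord('0') = 54
'3': 0..9 range, 52 + ord('3') − ord('0') = 55
'z': a..z range, 26 + ord('z') − ord('a') = 51
'g': a..z range, 26 + ord('g') − ord('a') = 32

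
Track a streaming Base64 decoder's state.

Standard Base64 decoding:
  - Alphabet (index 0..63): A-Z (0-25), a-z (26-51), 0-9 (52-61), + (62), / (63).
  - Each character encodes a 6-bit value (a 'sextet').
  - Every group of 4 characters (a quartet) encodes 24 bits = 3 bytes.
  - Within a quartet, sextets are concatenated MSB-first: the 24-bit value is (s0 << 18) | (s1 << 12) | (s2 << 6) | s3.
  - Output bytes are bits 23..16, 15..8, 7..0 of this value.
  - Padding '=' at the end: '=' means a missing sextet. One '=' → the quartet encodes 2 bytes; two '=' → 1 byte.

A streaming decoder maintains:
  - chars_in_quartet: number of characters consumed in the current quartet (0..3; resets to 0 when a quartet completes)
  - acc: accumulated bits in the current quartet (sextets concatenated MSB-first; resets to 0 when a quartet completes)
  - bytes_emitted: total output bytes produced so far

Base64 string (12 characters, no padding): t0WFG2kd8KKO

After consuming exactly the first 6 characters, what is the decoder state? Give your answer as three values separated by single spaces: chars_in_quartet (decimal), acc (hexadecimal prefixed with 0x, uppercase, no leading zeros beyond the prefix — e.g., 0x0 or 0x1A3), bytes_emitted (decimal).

Answer: 2 0x1B6 3

Derivation:
After char 0 ('t'=45): chars_in_quartet=1 acc=0x2D bytes_emitted=0
After char 1 ('0'=52): chars_in_quartet=2 acc=0xB74 bytes_emitted=0
After char 2 ('W'=22): chars_in_quartet=3 acc=0x2DD16 bytes_emitted=0
After char 3 ('F'=5): chars_in_quartet=4 acc=0xB74585 -> emit B7 45 85, reset; bytes_emitted=3
After char 4 ('G'=6): chars_in_quartet=1 acc=0x6 bytes_emitted=3
After char 5 ('2'=54): chars_in_quartet=2 acc=0x1B6 bytes_emitted=3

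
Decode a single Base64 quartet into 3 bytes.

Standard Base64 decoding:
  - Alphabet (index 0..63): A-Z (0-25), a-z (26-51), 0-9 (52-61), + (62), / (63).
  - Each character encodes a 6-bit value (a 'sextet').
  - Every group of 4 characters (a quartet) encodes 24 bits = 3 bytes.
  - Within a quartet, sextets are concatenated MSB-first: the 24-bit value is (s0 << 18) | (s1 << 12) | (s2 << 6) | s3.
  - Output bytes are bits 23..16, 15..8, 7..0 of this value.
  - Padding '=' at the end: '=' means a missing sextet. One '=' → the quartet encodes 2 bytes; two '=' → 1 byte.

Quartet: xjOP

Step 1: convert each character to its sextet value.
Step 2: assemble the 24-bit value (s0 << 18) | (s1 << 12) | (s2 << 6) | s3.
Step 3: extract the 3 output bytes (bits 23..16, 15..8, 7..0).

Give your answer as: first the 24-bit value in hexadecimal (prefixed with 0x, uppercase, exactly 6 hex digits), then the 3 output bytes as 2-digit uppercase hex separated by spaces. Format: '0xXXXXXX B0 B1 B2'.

Sextets: x=49, j=35, O=14, P=15
24-bit: (49<<18) | (35<<12) | (14<<6) | 15
      = 0xC40000 | 0x023000 | 0x000380 | 0x00000F
      = 0xC6338F
Bytes: (v>>16)&0xFF=C6, (v>>8)&0xFF=33, v&0xFF=8F

Answer: 0xC6338F C6 33 8F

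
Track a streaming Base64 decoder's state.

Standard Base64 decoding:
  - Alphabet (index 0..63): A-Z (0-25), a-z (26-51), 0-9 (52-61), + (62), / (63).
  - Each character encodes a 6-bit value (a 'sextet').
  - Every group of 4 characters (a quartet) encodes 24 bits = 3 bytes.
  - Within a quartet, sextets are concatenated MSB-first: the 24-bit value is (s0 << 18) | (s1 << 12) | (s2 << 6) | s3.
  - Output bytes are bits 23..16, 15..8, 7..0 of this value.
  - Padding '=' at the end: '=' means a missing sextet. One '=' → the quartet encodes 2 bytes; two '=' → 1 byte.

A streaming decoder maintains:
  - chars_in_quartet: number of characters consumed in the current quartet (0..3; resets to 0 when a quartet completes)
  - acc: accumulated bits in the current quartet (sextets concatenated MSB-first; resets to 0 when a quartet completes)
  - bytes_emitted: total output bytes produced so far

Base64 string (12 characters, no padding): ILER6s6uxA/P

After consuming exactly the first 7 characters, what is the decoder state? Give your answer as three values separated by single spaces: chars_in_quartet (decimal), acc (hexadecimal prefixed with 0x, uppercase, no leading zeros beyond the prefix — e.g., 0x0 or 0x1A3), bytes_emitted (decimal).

After char 0 ('I'=8): chars_in_quartet=1 acc=0x8 bytes_emitted=0
After char 1 ('L'=11): chars_in_quartet=2 acc=0x20B bytes_emitted=0
After char 2 ('E'=4): chars_in_quartet=3 acc=0x82C4 bytes_emitted=0
After char 3 ('R'=17): chars_in_quartet=4 acc=0x20B111 -> emit 20 B1 11, reset; bytes_emitted=3
After char 4 ('6'=58): chars_in_quartet=1 acc=0x3A bytes_emitted=3
After char 5 ('s'=44): chars_in_quartet=2 acc=0xEAC bytes_emitted=3
After char 6 ('6'=58): chars_in_quartet=3 acc=0x3AB3A bytes_emitted=3

Answer: 3 0x3AB3A 3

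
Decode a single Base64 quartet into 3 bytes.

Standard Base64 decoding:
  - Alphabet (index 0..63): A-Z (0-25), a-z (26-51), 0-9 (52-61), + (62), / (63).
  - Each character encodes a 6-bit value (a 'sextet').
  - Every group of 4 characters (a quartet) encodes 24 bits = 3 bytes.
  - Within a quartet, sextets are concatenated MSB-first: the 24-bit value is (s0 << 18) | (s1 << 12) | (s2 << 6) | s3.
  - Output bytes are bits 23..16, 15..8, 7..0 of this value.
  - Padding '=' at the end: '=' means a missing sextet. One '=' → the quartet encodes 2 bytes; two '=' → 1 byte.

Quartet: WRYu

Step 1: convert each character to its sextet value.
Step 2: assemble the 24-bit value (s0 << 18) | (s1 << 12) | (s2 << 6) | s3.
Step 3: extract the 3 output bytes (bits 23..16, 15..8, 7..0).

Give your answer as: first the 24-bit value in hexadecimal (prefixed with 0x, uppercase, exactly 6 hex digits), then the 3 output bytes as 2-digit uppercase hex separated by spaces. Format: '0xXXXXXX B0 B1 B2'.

Sextets: W=22, R=17, Y=24, u=46
24-bit: (22<<18) | (17<<12) | (24<<6) | 46
      = 0x580000 | 0x011000 | 0x000600 | 0x00002E
      = 0x59162E
Bytes: (v>>16)&0xFF=59, (v>>8)&0xFF=16, v&0xFF=2E

Answer: 0x59162E 59 16 2E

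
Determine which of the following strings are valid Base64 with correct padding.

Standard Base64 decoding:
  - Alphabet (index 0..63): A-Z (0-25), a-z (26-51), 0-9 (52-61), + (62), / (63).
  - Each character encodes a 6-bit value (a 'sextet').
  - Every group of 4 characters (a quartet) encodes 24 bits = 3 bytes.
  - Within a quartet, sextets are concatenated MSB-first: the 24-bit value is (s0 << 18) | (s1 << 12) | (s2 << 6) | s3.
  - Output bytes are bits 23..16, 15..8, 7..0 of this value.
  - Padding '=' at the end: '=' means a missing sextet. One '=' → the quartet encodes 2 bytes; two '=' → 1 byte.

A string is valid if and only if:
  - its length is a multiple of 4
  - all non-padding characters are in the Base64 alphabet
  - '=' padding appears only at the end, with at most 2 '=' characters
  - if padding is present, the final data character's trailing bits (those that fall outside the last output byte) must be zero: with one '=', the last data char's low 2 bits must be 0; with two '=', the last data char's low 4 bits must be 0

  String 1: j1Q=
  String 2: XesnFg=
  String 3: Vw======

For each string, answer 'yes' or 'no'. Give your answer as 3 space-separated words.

Answer: yes no no

Derivation:
String 1: 'j1Q=' → valid
String 2: 'XesnFg=' → invalid (len=7 not mult of 4)
String 3: 'Vw======' → invalid (6 pad chars (max 2))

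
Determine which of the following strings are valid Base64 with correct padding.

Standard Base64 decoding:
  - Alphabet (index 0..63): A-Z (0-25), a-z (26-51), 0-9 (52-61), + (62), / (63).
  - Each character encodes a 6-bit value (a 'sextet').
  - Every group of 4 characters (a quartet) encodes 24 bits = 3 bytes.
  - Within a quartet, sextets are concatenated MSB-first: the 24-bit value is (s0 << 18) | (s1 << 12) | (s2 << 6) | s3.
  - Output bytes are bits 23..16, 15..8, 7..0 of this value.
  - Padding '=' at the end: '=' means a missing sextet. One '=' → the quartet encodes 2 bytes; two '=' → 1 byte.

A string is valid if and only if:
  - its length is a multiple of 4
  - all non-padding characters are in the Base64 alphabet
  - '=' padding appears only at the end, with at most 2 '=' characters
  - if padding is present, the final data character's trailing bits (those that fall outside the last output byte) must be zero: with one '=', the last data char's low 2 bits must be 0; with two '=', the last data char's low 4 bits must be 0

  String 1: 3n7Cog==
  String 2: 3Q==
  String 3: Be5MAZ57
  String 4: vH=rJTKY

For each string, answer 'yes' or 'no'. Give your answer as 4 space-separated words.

String 1: '3n7Cog==' → valid
String 2: '3Q==' → valid
String 3: 'Be5MAZ57' → valid
String 4: 'vH=rJTKY' → invalid (bad char(s): ['=']; '=' in middle)

Answer: yes yes yes no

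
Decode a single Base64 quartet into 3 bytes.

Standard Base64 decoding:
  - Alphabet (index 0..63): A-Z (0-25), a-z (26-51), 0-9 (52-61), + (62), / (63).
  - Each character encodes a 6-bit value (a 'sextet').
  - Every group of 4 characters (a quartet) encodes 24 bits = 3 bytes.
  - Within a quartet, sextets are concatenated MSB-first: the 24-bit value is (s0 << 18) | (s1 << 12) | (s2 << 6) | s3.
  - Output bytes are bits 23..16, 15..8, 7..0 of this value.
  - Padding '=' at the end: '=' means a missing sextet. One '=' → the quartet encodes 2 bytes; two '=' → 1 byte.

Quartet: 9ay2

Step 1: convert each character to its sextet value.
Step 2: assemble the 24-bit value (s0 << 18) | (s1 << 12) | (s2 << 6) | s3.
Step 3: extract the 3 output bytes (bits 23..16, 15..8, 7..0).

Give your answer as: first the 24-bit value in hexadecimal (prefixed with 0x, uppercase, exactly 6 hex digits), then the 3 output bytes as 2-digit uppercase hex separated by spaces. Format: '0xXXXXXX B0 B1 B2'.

Answer: 0xF5ACB6 F5 AC B6

Derivation:
Sextets: 9=61, a=26, y=50, 2=54
24-bit: (61<<18) | (26<<12) | (50<<6) | 54
      = 0xF40000 | 0x01A000 | 0x000C80 | 0x000036
      = 0xF5ACB6
Bytes: (v>>16)&0xFF=F5, (v>>8)&0xFF=AC, v&0xFF=B6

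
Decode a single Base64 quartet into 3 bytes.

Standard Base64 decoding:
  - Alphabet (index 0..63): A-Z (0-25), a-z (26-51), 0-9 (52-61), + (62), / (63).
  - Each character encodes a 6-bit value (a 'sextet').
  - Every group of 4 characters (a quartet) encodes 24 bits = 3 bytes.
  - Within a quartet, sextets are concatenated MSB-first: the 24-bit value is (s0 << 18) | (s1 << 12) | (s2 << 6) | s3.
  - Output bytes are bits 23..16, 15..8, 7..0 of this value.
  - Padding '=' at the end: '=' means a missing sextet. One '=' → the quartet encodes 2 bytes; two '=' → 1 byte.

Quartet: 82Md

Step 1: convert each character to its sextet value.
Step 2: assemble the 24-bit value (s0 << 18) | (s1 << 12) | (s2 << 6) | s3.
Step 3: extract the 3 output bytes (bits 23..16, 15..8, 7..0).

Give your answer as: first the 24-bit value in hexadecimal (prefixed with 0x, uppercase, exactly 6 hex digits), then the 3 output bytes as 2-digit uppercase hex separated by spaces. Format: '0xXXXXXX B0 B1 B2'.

Answer: 0xF3631D F3 63 1D

Derivation:
Sextets: 8=60, 2=54, M=12, d=29
24-bit: (60<<18) | (54<<12) | (12<<6) | 29
      = 0xF00000 | 0x036000 | 0x000300 | 0x00001D
      = 0xF3631D
Bytes: (v>>16)&0xFF=F3, (v>>8)&0xFF=63, v&0xFF=1D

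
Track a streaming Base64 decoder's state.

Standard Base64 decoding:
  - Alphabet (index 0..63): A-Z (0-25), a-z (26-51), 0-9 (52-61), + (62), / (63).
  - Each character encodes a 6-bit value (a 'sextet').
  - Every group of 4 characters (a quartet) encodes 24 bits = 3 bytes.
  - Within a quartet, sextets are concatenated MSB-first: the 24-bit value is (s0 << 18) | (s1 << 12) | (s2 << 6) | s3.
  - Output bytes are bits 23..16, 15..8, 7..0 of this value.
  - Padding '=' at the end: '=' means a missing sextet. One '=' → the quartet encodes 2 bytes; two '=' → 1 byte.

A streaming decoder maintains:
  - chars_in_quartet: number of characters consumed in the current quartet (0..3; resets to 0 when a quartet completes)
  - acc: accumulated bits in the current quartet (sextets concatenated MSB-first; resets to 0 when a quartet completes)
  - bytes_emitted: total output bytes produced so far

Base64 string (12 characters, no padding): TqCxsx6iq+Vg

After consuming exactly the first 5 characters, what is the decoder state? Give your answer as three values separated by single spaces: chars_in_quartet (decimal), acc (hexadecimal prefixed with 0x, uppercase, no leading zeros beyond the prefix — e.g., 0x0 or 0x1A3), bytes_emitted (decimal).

Answer: 1 0x2C 3

Derivation:
After char 0 ('T'=19): chars_in_quartet=1 acc=0x13 bytes_emitted=0
After char 1 ('q'=42): chars_in_quartet=2 acc=0x4EA bytes_emitted=0
After char 2 ('C'=2): chars_in_quartet=3 acc=0x13A82 bytes_emitted=0
After char 3 ('x'=49): chars_in_quartet=4 acc=0x4EA0B1 -> emit 4E A0 B1, reset; bytes_emitted=3
After char 4 ('s'=44): chars_in_quartet=1 acc=0x2C bytes_emitted=3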